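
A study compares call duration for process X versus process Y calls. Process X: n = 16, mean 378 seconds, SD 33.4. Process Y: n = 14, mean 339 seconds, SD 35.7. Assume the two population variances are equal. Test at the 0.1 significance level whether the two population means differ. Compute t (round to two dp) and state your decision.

t = 3.09; reject H0

Let group 1 = process X, group 2 = process Y. H0: μ_1 = μ_2; H1: μ_1 ≠ μ_2 (two-sample pooled-variance t-test, two-sided).
s_p² = [(16−1)·33.4² + (14−1)·35.7²]/(16+14−2) = 1189.35
t = (378 − 339)/√[1189.35·(1/16 + 1/14)] = 3.09
df = n₁ + n₂ − 2 = 28
Two-sided p-value ≈ 0.0045
Since p ≈ 0.0045 < α = 0.1, reject H0; the data support H1.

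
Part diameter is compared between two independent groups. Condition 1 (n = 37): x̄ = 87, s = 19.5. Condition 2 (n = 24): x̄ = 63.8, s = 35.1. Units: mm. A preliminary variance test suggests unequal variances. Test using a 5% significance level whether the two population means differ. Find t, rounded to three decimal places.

2.956

Let group 1 = condition 1, group 2 = condition 2. H0: μ_1 = μ_2; H1: μ_1 ≠ μ_2 (Welch's two-sample t-test, two-sided).
t = (x̄_1 − x̄_2)/√(s_1²/n_1 + s_2²/n_2) = (87 − 63.8)/√(19.5²/37 + 35.1²/24) = 2.956
Welch–Satterthwaite df ≈ 32.30
Two-sided p-value ≈ 0.006
Since p ≈ 0.006 < α = 0.05, reject H0; the evidence is statistically significant.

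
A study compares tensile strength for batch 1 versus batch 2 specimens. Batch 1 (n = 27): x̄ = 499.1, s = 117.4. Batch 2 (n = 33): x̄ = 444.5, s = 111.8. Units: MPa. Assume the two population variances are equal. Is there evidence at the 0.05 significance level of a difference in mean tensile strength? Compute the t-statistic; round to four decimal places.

1.8401

Let group 1 = batch 1, group 2 = batch 2. H0: μ_1 = μ_2; H1: μ_1 ≠ μ_2 (two-sample pooled-variance t-test, two-sided).
s_p² = [(27−1)·117.4² + (33−1)·111.8²]/(27+33−2) = 13074.6
t = (499.1 − 444.5)/√[13074.6·(1/27 + 1/33)] = 1.8401
df = n₁ + n₂ − 2 = 58
Two-sided p-value ≈ 0.0709
Since p ≈ 0.0709 > α = 0.05, fail to reject H0; the evidence is not statistically significant.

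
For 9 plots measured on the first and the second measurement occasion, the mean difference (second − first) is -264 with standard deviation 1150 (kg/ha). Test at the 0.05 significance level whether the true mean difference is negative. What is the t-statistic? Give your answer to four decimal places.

-0.6887

H0: μ_d = 0; H1: μ_d < 0 (paired t-test on the differences, left-tailed).
t = d̄/(s_d/√n) = -264/(1150/√9) = -0.6887
df = n − 1 = 8
p-value = P(T ≤ -0.6887) ≈ 0.255
Since p ≈ 0.255 > α = 0.05, fail to reject H0; the evidence is not statistically significant.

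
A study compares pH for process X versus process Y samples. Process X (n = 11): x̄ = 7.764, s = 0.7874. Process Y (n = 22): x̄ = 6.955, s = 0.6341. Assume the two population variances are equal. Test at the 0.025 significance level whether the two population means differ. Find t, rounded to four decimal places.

3.1875

Let group 1 = process X, group 2 = process Y. H0: μ_1 = μ_2; H1: μ_1 ≠ μ_2 (two-sample pooled-variance t-test, two-sided).
s_p² = [(11−1)·0.7874² + (22−1)·0.6341²]/(11+22−2) = 0.472378
t = (7.764 − 6.955)/√[0.472378·(1/11 + 1/22)] = 3.1875
df = n₁ + n₂ − 2 = 31
Two-sided p-value ≈ 0.0033
Since p ≈ 0.0033 < α = 0.025, reject H0; the data support H1.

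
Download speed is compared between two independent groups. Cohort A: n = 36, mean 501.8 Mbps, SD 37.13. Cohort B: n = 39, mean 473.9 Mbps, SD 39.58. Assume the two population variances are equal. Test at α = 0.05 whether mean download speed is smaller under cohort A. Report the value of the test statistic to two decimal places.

Let group 1 = cohort A, group 2 = cohort B. H0: μ_1 = μ_2; H1: μ_1 < μ_2 (two-sample pooled-variance t-test, left-tailed).
s_p² = [(36−1)·37.13² + (39−1)·39.58²]/(36+39−2) = 1476.47
t = (501.8 − 473.9)/√[1476.47·(1/36 + 1/39)] = 3.14
df = n₁ + n₂ − 2 = 73
p-value = P(T ≤ 3.14) ≈ 0.9988
Since p ≈ 0.9988 > α = 0.05, fail to reject H0; the evidence is not statistically significant.

3.14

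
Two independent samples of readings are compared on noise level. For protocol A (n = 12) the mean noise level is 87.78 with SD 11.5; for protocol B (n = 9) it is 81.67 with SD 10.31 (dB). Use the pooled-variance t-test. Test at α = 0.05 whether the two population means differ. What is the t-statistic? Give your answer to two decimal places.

Let group 1 = protocol A, group 2 = protocol B. H0: μ_1 = μ_2; H1: μ_1 ≠ μ_2 (two-sample pooled-variance t-test, two-sided).
s_p² = [(12−1)·11.5² + (9−1)·10.31²]/(12+9−2) = 121.322
t = (87.78 − 81.67)/√[121.322·(1/12 + 1/9)] = 1.26
df = n₁ + n₂ − 2 = 19
Two-sided p-value ≈ 0.224
Since p ≈ 0.224 > α = 0.05, fail to reject H0; the data do not provide sufficient evidence against H0.

1.26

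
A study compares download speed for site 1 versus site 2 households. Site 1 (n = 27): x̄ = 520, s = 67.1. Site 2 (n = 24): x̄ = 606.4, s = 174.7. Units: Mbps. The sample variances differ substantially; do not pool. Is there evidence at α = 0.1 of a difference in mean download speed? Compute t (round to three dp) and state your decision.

t = -2.278; reject H0

Let group 1 = site 1, group 2 = site 2. H0: μ_1 = μ_2; H1: μ_1 ≠ μ_2 (Welch's two-sample t-test, two-sided).
t = (x̄_1 − x̄_2)/√(s_1²/n_1 + s_2²/n_2) = (520 − 606.4)/√(67.1²/27 + 174.7²/24) = -2.278
Welch–Satterthwaite df ≈ 28.99
Two-sided p-value ≈ 0.0303
Since p ≈ 0.0303 < α = 0.1, reject H0; the data support H1.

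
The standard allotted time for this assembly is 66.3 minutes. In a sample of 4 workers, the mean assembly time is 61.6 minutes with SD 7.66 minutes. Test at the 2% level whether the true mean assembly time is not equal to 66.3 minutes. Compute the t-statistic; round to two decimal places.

-1.23

H0: μ = 66.3; H1: μ ≠ 66.3 (one-sample t-test, two-sided).
t = (x̄ − μ₀)/(s/√n) = (61.6 − 66.3)/(7.66/√4) = -1.23
df = n − 1 = 3
Two-sided p-value ≈ 0.307
Since p ≈ 0.307 > α = 0.02, fail to reject H0; the data do not provide sufficient evidence against H0.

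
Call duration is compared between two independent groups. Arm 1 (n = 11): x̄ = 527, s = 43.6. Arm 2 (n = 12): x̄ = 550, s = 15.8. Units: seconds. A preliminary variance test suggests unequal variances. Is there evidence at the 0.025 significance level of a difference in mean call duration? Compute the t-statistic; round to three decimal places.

-1.653

Let group 1 = arm 1, group 2 = arm 2. H0: μ_1 = μ_2; H1: μ_1 ≠ μ_2 (Welch's two-sample t-test, two-sided).
t = (x̄_1 − x̄_2)/√(s_1²/n_1 + s_2²/n_2) = (527 − 550)/√(43.6²/11 + 15.8²/12) = -1.653
Welch–Satterthwaite df ≈ 12.39
Two-sided p-value ≈ 0.123
Since p ≈ 0.123 > α = 0.025, fail to reject H0; the evidence is not statistically significant.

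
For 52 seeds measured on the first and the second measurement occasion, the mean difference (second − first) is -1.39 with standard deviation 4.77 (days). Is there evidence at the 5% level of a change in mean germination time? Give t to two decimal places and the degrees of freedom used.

t = -2.10, df = 51

H0: μ_d = 0; H1: μ_d ≠ 0 (paired t-test on the differences, two-sided).
t = d̄/(s_d/√n) = -1.39/(4.77/√52) = -2.10
df = n − 1 = 51
Two-sided p-value ≈ 0.0406
Since p ≈ 0.0406 < α = 0.05, reject H0; the data support H1.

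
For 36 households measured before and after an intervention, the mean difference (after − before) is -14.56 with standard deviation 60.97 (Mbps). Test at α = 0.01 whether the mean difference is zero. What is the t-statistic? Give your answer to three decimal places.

H0: μ_d = 0; H1: μ_d ≠ 0 (paired t-test on the differences, two-sided).
t = d̄/(s_d/√n) = -14.56/(60.97/√36) = -1.433
df = n − 1 = 35
Two-sided p-value ≈ 0.161
Since p ≈ 0.161 > α = 0.01, fail to reject H0; the evidence is not statistically significant.

-1.433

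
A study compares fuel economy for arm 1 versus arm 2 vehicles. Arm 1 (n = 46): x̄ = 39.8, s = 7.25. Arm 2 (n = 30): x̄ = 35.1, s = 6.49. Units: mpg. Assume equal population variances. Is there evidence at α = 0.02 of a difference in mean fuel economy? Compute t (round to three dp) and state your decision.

t = 2.877; reject H0

Let group 1 = arm 1, group 2 = arm 2. H0: μ_1 = μ_2; H1: μ_1 ≠ μ_2 (two-sample pooled-variance t-test, two-sided).
s_p² = [(46−1)·7.25² + (30−1)·6.49²]/(46+30−2) = 48.4702
t = (39.8 − 35.1)/√[48.4702·(1/46 + 1/30)] = 2.877
df = n₁ + n₂ − 2 = 74
Two-sided p-value ≈ 0.0052
Since p ≈ 0.0052 < α = 0.02, reject H0; the evidence is statistically significant.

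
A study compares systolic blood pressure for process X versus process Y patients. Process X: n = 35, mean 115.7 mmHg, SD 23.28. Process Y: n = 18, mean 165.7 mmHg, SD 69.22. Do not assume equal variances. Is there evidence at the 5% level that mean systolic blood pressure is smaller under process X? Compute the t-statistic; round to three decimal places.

-2.979

Let group 1 = process X, group 2 = process Y. H0: μ_1 = μ_2; H1: μ_1 < μ_2 (Welch's two-sample t-test, left-tailed).
t = (x̄_1 − x̄_2)/√(s_1²/n_1 + s_2²/n_2) = (115.7 − 165.7)/√(23.28²/35 + 69.22²/18) = -2.979
Welch–Satterthwaite df ≈ 19.00
p-value = P(T ≤ -2.979) ≈ 0.004
Since p ≈ 0.004 < α = 0.05, reject H0; the data support H1.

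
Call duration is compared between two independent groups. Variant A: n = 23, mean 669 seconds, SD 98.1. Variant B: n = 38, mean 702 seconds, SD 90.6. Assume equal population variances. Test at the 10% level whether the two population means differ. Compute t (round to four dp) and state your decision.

Let group 1 = variant A, group 2 = variant B. H0: μ_1 = μ_2; H1: μ_1 ≠ μ_2 (two-sample pooled-variance t-test, two-sided).
s_p² = [(23−1)·98.1² + (38−1)·90.6²]/(23+38−2) = 8736.08
t = (669 − 702)/√[8736.08·(1/23 + 1/38)] = -1.3364
df = n₁ + n₂ − 2 = 59
Two-sided p-value ≈ 0.187
Since p ≈ 0.187 > α = 0.1, fail to reject H0; the data do not provide sufficient evidence against H0.

t = -1.3364; fail to reject H0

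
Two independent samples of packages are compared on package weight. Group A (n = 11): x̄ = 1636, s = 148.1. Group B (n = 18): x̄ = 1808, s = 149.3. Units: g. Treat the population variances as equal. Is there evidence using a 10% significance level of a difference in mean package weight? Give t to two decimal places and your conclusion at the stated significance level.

Let group 1 = group A, group 2 = group B. H0: μ_1 = μ_2; H1: μ_1 ≠ μ_2 (two-sample pooled-variance t-test, two-sided).
s_p² = [(11−1)·148.1² + (18−1)·149.3²]/(11+18−2) = 22158.3
t = (1636 − 1808)/√[22158.3·(1/11 + 1/18)] = -3.02
df = n₁ + n₂ − 2 = 27
Two-sided p-value ≈ 0.005
Since p ≈ 0.005 < α = 0.1, reject H0; the evidence is statistically significant.

t = -3.02; reject H0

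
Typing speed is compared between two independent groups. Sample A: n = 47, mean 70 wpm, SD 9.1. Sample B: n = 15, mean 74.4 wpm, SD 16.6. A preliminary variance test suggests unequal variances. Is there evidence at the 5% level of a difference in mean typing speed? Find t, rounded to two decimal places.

-0.98

Let group 1 = sample A, group 2 = sample B. H0: μ_1 = μ_2; H1: μ_1 ≠ μ_2 (Welch's two-sample t-test, two-sided).
t = (x̄_1 − x̄_2)/√(s_1²/n_1 + s_2²/n_2) = (70 − 74.4)/√(9.1²/47 + 16.6²/15) = -0.98
Welch–Satterthwaite df ≈ 16.77
Two-sided p-value ≈ 0.341
Since p ≈ 0.341 > α = 0.05, fail to reject H0; the data do not provide sufficient evidence against H0.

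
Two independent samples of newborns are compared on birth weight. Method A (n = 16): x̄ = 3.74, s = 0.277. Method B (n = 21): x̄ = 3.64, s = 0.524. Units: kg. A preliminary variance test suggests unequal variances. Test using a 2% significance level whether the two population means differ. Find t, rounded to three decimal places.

0.748

Let group 1 = method A, group 2 = method B. H0: μ_1 = μ_2; H1: μ_1 ≠ μ_2 (Welch's two-sample t-test, two-sided).
t = (x̄_1 − x̄_2)/√(s_1²/n_1 + s_2²/n_2) = (3.74 − 3.64)/√(0.277²/16 + 0.524²/21) = 0.748
Welch–Satterthwaite df ≈ 31.68
Two-sided p-value ≈ 0.460
Since p ≈ 0.460 > α = 0.02, fail to reject H0; the evidence is not statistically significant.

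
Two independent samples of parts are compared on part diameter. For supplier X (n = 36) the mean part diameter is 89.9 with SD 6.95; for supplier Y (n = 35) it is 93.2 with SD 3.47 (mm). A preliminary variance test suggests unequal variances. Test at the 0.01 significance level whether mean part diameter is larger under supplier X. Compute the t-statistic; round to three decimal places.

-2.542

Let group 1 = supplier X, group 2 = supplier Y. H0: μ_1 = μ_2; H1: μ_1 > μ_2 (Welch's two-sample t-test, right-tailed).
t = (x̄_1 − x̄_2)/√(s_1²/n_1 + s_2²/n_2) = (89.9 − 93.2)/√(6.95²/36 + 3.47²/35) = -2.542
Welch–Satterthwaite df ≈ 51.75
p-value = P(T ≥ -2.542) ≈ 0.993
Since p ≈ 0.993 > α = 0.01, fail to reject H0; the data do not provide sufficient evidence against H0.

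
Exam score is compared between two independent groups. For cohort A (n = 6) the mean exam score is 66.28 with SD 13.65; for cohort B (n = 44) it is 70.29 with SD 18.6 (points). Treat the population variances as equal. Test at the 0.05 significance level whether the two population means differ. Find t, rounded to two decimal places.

-0.51

Let group 1 = cohort A, group 2 = cohort B. H0: μ_1 = μ_2; H1: μ_1 ≠ μ_2 (two-sample pooled-variance t-test, two-sided).
s_p² = [(6−1)·13.65² + (44−1)·18.6²]/(6+44−2) = 329.331
t = (66.28 − 70.29)/√[329.331·(1/6 + 1/44)] = -0.51
df = n₁ + n₂ − 2 = 48
Two-sided p-value ≈ 0.6140
Since p ≈ 0.6140 > α = 0.05, fail to reject H0; the data do not provide sufficient evidence against H0.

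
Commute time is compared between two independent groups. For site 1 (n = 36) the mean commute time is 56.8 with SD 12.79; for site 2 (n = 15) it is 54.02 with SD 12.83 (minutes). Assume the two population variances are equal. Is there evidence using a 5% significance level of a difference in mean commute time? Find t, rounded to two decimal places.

0.71

Let group 1 = site 1, group 2 = site 2. H0: μ_1 = μ_2; H1: μ_1 ≠ μ_2 (two-sample pooled-variance t-test, two-sided).
s_p² = [(36−1)·12.79² + (15−1)·12.83²]/(36+15−2) = 163.877
t = (56.8 − 54.02)/√[163.877·(1/36 + 1/15)] = 0.71
df = n₁ + n₂ − 2 = 49
Two-sided p-value ≈ 0.483
Since p ≈ 0.483 > α = 0.05, fail to reject H0; the evidence is not statistically significant.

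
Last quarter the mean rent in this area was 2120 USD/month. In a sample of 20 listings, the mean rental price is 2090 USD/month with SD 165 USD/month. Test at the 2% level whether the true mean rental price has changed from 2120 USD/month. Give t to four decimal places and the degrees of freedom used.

t = -0.8131, df = 19

H0: μ = 2120; H1: μ ≠ 2120 (one-sample t-test, two-sided).
t = (x̄ − μ₀)/(s/√n) = (2090 − 2120)/(165/√20) = -0.8131
df = n − 1 = 19
Two-sided p-value ≈ 0.426
Since p ≈ 0.426 > α = 0.02, fail to reject H0; the evidence is not statistically significant.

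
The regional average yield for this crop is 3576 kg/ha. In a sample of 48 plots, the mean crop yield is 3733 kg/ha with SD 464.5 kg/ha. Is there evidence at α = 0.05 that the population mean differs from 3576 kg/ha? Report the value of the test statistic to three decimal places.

H0: μ = 3576; H1: μ ≠ 3576 (one-sample t-test, two-sided).
t = (x̄ − μ₀)/(s/√n) = (3733 − 3576)/(464.5/√48) = 2.342
df = n − 1 = 47
Two-sided p-value ≈ 0.023
Since p ≈ 0.023 < α = 0.05, reject H0; the data support H1.

2.342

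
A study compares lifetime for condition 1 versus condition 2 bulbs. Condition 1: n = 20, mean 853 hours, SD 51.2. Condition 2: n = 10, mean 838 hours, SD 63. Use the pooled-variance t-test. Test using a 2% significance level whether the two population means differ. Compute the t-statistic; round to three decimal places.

0.701

Let group 1 = condition 1, group 2 = condition 2. H0: μ_1 = μ_2; H1: μ_1 ≠ μ_2 (two-sample pooled-variance t-test, two-sided).
s_p² = [(20−1)·51.2² + (10−1)·63²]/(20+10−2) = 3054.58
t = (853 − 838)/√[3054.58·(1/20 + 1/10)] = 0.701
df = n₁ + n₂ − 2 = 28
Two-sided p-value ≈ 0.4892
Since p ≈ 0.4892 > α = 0.02, fail to reject H0; the evidence is not statistically significant.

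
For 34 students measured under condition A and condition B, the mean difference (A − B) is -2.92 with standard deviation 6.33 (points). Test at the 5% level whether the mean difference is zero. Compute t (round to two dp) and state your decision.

t = -2.69; reject H0

H0: μ_d = 0; H1: μ_d ≠ 0 (paired t-test on the differences, two-sided).
t = d̄/(s_d/√n) = -2.92/(6.33/√34) = -2.69
df = n − 1 = 33
Two-sided p-value ≈ 0.0111
Since p ≈ 0.0111 < α = 0.05, reject H0; the data support H1.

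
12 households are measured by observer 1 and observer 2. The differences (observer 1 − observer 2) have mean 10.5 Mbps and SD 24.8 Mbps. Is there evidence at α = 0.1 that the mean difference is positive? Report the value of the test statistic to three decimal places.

1.467

H0: μ_d = 0; H1: μ_d > 0 (paired t-test on the differences, right-tailed).
t = d̄/(s_d/√n) = 10.5/(24.8/√12) = 1.467
df = n − 1 = 11
p-value = P(T ≥ 1.467) ≈ 0.085
Since p ≈ 0.085 < α = 0.1, reject H0; the data support H1.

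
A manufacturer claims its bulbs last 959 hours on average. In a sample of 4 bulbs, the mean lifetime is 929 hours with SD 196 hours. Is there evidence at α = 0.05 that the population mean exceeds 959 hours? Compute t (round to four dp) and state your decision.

H0: μ = 959; H1: μ > 959 (one-sample t-test, right-tailed).
t = (x̄ − μ₀)/(s/√n) = (929 − 959)/(196/√4) = -0.3061
df = n − 1 = 3
p-value = P(T ≥ -0.3061) ≈ 0.6102
Since p ≈ 0.6102 > α = 0.05, fail to reject H0; the data do not provide sufficient evidence against H0.

t = -0.3061; fail to reject H0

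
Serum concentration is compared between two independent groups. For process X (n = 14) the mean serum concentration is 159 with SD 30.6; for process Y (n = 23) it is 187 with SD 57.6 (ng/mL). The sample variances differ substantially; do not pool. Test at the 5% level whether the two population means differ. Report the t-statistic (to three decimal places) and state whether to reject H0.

Let group 1 = process X, group 2 = process Y. H0: μ_1 = μ_2; H1: μ_1 ≠ μ_2 (Welch's two-sample t-test, two-sided).
t = (x̄_1 − x̄_2)/√(s_1²/n_1 + s_2²/n_2) = (159 − 187)/√(30.6²/14 + 57.6²/23) = -1.927
Welch–Satterthwaite df ≈ 34.56
Two-sided p-value ≈ 0.0622
Since p ≈ 0.0622 > α = 0.05, fail to reject H0; the data do not provide sufficient evidence against H0.

t = -1.927; fail to reject H0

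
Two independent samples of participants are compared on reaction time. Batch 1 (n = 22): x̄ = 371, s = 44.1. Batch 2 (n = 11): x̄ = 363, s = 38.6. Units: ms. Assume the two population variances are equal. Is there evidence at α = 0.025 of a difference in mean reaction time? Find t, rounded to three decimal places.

Let group 1 = batch 1, group 2 = batch 2. H0: μ_1 = μ_2; H1: μ_1 ≠ μ_2 (two-sample pooled-variance t-test, two-sided).
s_p² = [(22−1)·44.1² + (11−1)·38.6²]/(22+11−2) = 1798.08
t = (371 − 363)/√[1798.08·(1/22 + 1/11)] = 0.511
df = n₁ + n₂ − 2 = 31
Two-sided p-value ≈ 0.613
Since p ≈ 0.613 > α = 0.025, fail to reject H0; the evidence is not statistically significant.

0.511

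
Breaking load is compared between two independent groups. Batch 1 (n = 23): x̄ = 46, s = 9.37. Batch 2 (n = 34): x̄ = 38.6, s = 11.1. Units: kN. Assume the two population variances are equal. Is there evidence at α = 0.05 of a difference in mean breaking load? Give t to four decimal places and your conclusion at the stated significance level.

Let group 1 = batch 1, group 2 = batch 2. H0: μ_1 = μ_2; H1: μ_1 ≠ μ_2 (two-sample pooled-variance t-test, two-sided).
s_p² = [(23−1)·9.37² + (34−1)·11.1²]/(23+34−2) = 109.045
t = (46 − 38.6)/√[109.045·(1/23 + 1/34)] = 2.6248
df = n₁ + n₂ − 2 = 55
Two-sided p-value ≈ 0.0112
Since p ≈ 0.0112 < α = 0.05, reject H0; the data support H1.

t = 2.6248; reject H0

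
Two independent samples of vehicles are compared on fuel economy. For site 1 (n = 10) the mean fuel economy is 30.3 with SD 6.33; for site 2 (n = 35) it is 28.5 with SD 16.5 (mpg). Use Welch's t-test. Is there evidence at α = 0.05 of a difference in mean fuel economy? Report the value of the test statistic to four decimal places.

0.5243

Let group 1 = site 1, group 2 = site 2. H0: μ_1 = μ_2; H1: μ_1 ≠ μ_2 (Welch's two-sample t-test, two-sided).
t = (x̄_1 − x̄_2)/√(s_1²/n_1 + s_2²/n_2) = (30.3 − 28.5)/√(6.33²/10 + 16.5²/35) = 0.5243
Welch–Satterthwaite df ≈ 38.98
Two-sided p-value ≈ 0.6030
Since p ≈ 0.6030 > α = 0.05, fail to reject H0; the data do not provide sufficient evidence against H0.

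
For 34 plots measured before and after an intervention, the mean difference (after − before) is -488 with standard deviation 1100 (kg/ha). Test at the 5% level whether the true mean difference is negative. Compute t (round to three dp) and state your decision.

H0: μ_d = 0; H1: μ_d < 0 (paired t-test on the differences, left-tailed).
t = d̄/(s_d/√n) = -488/(1100/√34) = -2.587
df = n − 1 = 33
p-value = P(T ≤ -2.587) ≈ 0.0071
Since p ≈ 0.0071 < α = 0.05, reject H0; the data support H1.

t = -2.587; reject H0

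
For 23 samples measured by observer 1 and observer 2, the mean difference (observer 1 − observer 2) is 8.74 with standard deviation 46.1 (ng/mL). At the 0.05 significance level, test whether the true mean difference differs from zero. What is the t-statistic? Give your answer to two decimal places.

H0: μ_d = 0; H1: μ_d ≠ 0 (paired t-test on the differences, two-sided).
t = d̄/(s_d/√n) = 8.74/(46.1/√23) = 0.91
df = n − 1 = 22
Two-sided p-value ≈ 0.3731
Since p ≈ 0.3731 > α = 0.05, fail to reject H0; the evidence is not statistically significant.

0.91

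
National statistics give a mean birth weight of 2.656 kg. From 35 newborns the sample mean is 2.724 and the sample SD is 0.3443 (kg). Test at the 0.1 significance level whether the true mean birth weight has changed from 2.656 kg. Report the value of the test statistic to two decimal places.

H0: μ = 2.656; H1: μ ≠ 2.656 (one-sample t-test, two-sided).
t = (x̄ − μ₀)/(s/√n) = (2.724 − 2.656)/(0.3443/√35) = 1.17
df = n − 1 = 34
Two-sided p-value ≈ 0.251
Since p ≈ 0.251 > α = 0.1, fail to reject H0; the evidence is not statistically significant.

1.17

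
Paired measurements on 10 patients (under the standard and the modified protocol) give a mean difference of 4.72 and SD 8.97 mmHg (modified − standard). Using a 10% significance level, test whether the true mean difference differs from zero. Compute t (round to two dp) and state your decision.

t = 1.66; fail to reject H0

H0: μ_d = 0; H1: μ_d ≠ 0 (paired t-test on the differences, two-sided).
t = d̄/(s_d/√n) = 4.72/(8.97/√10) = 1.66
df = n − 1 = 9
Two-sided p-value ≈ 0.130
Since p ≈ 0.130 > α = 0.1, fail to reject H0; the data do not provide sufficient evidence against H0.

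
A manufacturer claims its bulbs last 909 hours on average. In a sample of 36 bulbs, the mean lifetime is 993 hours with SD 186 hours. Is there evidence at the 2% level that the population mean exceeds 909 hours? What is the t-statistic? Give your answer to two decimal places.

H0: μ = 909; H1: μ > 909 (one-sample t-test, right-tailed).
t = (x̄ − μ₀)/(s/√n) = (993 − 909)/(186/√36) = 2.71
df = n − 1 = 35
p-value = P(T ≥ 2.71) ≈ 0.0052
Since p ≈ 0.0052 < α = 0.02, reject H0; the evidence is statistically significant.

2.71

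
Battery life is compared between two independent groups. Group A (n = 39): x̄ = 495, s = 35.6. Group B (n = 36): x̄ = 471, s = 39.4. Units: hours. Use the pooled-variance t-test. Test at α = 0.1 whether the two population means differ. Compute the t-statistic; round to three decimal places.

Let group 1 = group A, group 2 = group B. H0: μ_1 = μ_2; H1: μ_1 ≠ μ_2 (two-sample pooled-variance t-test, two-sided).
s_p² = [(39−1)·35.6² + (36−1)·39.4²]/(39+36−2) = 1404
t = (495 − 471)/√[1404·(1/39 + 1/36)] = 2.771
df = n₁ + n₂ − 2 = 73
Two-sided p-value ≈ 0.007
Since p ≈ 0.007 < α = 0.1, reject H0; the data support H1.

2.771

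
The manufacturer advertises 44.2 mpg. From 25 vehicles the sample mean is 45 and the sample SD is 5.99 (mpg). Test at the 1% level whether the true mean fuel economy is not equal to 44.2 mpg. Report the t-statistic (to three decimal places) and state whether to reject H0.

H0: μ = 44.2; H1: μ ≠ 44.2 (one-sample t-test, two-sided).
t = (x̄ − μ₀)/(s/√n) = (45 − 44.2)/(5.99/√25) = 0.668
df = n − 1 = 24
Two-sided p-value ≈ 0.511
Since p ≈ 0.511 > α = 0.01, fail to reject H0; the evidence is not statistically significant.

t = 0.668; fail to reject H0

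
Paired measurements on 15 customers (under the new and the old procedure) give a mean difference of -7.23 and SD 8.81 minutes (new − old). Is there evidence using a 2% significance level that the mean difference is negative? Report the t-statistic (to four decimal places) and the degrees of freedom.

H0: μ_d = 0; H1: μ_d < 0 (paired t-test on the differences, left-tailed).
t = d̄/(s_d/√n) = -7.23/(8.81/√15) = -3.1784
df = n − 1 = 14
p-value = P(T ≤ -3.1784) ≈ 0.0034
Since p ≈ 0.0034 < α = 0.02, reject H0; the evidence is statistically significant.

t = -3.1784, df = 14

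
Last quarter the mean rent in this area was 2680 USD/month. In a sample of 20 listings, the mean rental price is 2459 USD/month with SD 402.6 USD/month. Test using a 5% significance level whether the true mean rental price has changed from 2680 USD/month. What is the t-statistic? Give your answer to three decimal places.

-2.455

H0: μ = 2680; H1: μ ≠ 2680 (one-sample t-test, two-sided).
t = (x̄ − μ₀)/(s/√n) = (2459 − 2680)/(402.6/√20) = -2.455
df = n − 1 = 19
Two-sided p-value ≈ 0.0239
Since p ≈ 0.0239 < α = 0.05, reject H0; the data support H1.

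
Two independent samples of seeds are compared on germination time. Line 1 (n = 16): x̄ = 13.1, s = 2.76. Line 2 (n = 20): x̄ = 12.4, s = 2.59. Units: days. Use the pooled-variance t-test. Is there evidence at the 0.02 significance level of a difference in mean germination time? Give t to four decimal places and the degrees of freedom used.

t = 0.7827, df = 34

Let group 1 = line 1, group 2 = line 2. H0: μ_1 = μ_2; H1: μ_1 ≠ μ_2 (two-sample pooled-variance t-test, two-sided).
s_p² = [(16−1)·2.76² + (20−1)·2.59²]/(16+20−2) = 7.10935
t = (13.1 − 12.4)/√[7.10935·(1/16 + 1/20)] = 0.7827
df = n₁ + n₂ − 2 = 34
Two-sided p-value ≈ 0.4392
Since p ≈ 0.4392 > α = 0.02, fail to reject H0; the data do not provide sufficient evidence against H0.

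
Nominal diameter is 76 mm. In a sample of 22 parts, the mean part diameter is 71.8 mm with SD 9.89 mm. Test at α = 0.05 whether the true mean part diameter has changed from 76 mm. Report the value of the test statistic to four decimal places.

-1.9919

H0: μ = 76; H1: μ ≠ 76 (one-sample t-test, two-sided).
t = (x̄ − μ₀)/(s/√n) = (71.8 − 76)/(9.89/√22) = -1.9919
df = n − 1 = 21
Two-sided p-value ≈ 0.0595
Since p ≈ 0.0595 > α = 0.05, fail to reject H0; the data do not provide sufficient evidence against H0.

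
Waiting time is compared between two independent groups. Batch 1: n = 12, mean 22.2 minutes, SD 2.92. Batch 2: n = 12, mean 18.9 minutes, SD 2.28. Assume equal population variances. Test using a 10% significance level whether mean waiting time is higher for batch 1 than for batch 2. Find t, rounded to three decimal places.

3.086

Let group 1 = batch 1, group 2 = batch 2. H0: μ_1 = μ_2; H1: μ_1 > μ_2 (two-sample pooled-variance t-test, right-tailed).
s_p² = [(12−1)·2.92² + (12−1)·2.28²]/(12+12−2) = 6.8624
t = (22.2 − 18.9)/√[6.8624·(1/12 + 1/12)] = 3.086
df = n₁ + n₂ − 2 = 22
p-value = P(T ≥ 3.086) ≈ 0.0027
Since p ≈ 0.0027 < α = 0.1, reject H0; the data support H1.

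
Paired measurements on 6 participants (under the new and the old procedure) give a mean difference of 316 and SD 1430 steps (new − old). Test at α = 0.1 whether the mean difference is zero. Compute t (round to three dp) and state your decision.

t = 0.541; fail to reject H0

H0: μ_d = 0; H1: μ_d ≠ 0 (paired t-test on the differences, two-sided).
t = d̄/(s_d/√n) = 316/(1430/√6) = 0.541
df = n − 1 = 5
Two-sided p-value ≈ 0.612
Since p ≈ 0.612 > α = 0.1, fail to reject H0; the data do not provide sufficient evidence against H0.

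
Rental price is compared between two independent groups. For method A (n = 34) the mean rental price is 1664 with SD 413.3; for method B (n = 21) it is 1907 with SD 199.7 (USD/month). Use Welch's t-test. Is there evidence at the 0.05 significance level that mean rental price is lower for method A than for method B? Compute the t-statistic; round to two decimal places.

Let group 1 = method A, group 2 = method B. H0: μ_1 = μ_2; H1: μ_1 < μ_2 (Welch's two-sample t-test, left-tailed).
t = (x̄_1 − x̄_2)/√(s_1²/n_1 + s_2²/n_2) = (1664 − 1907)/√(413.3²/34 + 199.7²/21) = -2.92
Welch–Satterthwaite df ≈ 50.71
p-value = P(T ≤ -2.92) ≈ 0.0026
Since p ≈ 0.0026 < α = 0.05, reject H0; the evidence is statistically significant.

-2.92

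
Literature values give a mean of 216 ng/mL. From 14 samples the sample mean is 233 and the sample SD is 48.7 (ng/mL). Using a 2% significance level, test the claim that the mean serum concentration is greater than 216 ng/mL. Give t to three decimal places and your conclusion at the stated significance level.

H0: μ = 216; H1: μ > 216 (one-sample t-test, right-tailed).
t = (x̄ − μ₀)/(s/√n) = (233 − 216)/(48.7/√14) = 1.306
df = n − 1 = 13
p-value = P(T ≥ 1.306) ≈ 0.1071
Since p ≈ 0.1071 > α = 0.02, fail to reject H0; the evidence is not statistically significant.

t = 1.306; fail to reject H0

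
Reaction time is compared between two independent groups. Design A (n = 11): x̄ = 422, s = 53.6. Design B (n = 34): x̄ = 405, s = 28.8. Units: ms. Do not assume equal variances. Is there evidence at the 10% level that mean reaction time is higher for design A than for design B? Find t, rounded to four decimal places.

1.0060

Let group 1 = design A, group 2 = design B. H0: μ_1 = μ_2; H1: μ_1 > μ_2 (Welch's two-sample t-test, right-tailed).
t = (x̄_1 − x̄_2)/√(s_1²/n_1 + s_2²/n_2) = (422 − 405)/√(53.6²/11 + 28.8²/34) = 1.0060
Welch–Satterthwaite df ≈ 11.92
p-value = P(T ≥ 1.0060) ≈ 0.1672
Since p ≈ 0.1672 > α = 0.1, fail to reject H0; the evidence is not statistically significant.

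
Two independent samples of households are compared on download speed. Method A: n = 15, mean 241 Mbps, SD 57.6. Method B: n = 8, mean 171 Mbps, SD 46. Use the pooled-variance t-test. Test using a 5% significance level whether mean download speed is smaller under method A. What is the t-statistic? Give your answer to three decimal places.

2.960

Let group 1 = method A, group 2 = method B. H0: μ_1 = μ_2; H1: μ_1 < μ_2 (two-sample pooled-variance t-test, left-tailed).
s_p² = [(15−1)·57.6² + (8−1)·46²]/(15+8−2) = 2917.17
t = (241 − 171)/√[2917.17·(1/15 + 1/8)] = 2.960
df = n₁ + n₂ − 2 = 21
p-value = P(T ≤ 2.960) ≈ 0.9963
Since p ≈ 0.9963 > α = 0.05, fail to reject H0; the data do not provide sufficient evidence against H0.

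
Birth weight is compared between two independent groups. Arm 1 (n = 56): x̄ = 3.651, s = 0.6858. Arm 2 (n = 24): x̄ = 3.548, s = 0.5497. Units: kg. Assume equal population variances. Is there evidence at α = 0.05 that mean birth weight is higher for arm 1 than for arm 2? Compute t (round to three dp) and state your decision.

Let group 1 = arm 1, group 2 = arm 2. H0: μ_1 = μ_2; H1: μ_1 > μ_2 (two-sample pooled-variance t-test, right-tailed).
s_p² = [(56−1)·0.6858² + (24−1)·0.5497²]/(56+24−2) = 0.420738
t = (3.651 − 3.548)/√[0.420738·(1/56 + 1/24)] = 0.651
df = n₁ + n₂ − 2 = 78
p-value = P(T ≥ 0.651) ≈ 0.259
Since p ≈ 0.259 > α = 0.05, fail to reject H0; the data do not provide sufficient evidence against H0.

t = 0.651; fail to reject H0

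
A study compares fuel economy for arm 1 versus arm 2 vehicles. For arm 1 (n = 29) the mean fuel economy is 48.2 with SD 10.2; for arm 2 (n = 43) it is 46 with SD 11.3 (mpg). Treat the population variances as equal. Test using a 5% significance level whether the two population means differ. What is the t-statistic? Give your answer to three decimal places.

0.842

Let group 1 = arm 1, group 2 = arm 2. H0: μ_1 = μ_2; H1: μ_1 ≠ μ_2 (two-sample pooled-variance t-test, two-sided).
s_p² = [(29−1)·10.2² + (43−1)·11.3²]/(29+43−2) = 118.23
t = (48.2 − 46)/√[118.23·(1/29 + 1/43)] = 0.842
df = n₁ + n₂ − 2 = 70
Two-sided p-value ≈ 0.4026
Since p ≈ 0.4026 > α = 0.05, fail to reject H0; the data do not provide sufficient evidence against H0.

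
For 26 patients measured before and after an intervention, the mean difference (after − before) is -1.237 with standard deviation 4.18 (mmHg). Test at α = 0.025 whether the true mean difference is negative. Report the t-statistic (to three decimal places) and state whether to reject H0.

H0: μ_d = 0; H1: μ_d < 0 (paired t-test on the differences, left-tailed).
t = d̄/(s_d/√n) = -1.237/(4.18/√26) = -1.509
df = n − 1 = 25
p-value = P(T ≤ -1.509) ≈ 0.072
Since p ≈ 0.072 > α = 0.025, fail to reject H0; the evidence is not statistically significant.

t = -1.509; fail to reject H0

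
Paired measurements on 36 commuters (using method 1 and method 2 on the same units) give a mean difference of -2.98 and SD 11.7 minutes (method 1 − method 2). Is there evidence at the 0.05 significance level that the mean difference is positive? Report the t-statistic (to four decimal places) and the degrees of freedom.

t = -1.5282, df = 35

H0: μ_d = 0; H1: μ_d > 0 (paired t-test on the differences, right-tailed).
t = d̄/(s_d/√n) = -2.98/(11.7/√36) = -1.5282
df = n − 1 = 35
p-value = P(T ≥ -1.5282) ≈ 0.9323
Since p ≈ 0.9323 > α = 0.05, fail to reject H0; the evidence is not statistically significant.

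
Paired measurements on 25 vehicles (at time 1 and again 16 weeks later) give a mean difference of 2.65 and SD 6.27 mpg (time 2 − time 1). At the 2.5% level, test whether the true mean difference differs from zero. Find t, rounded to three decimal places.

H0: μ_d = 0; H1: μ_d ≠ 0 (paired t-test on the differences, two-sided).
t = d̄/(s_d/√n) = 2.65/(6.27/√25) = 2.113
df = n − 1 = 24
Two-sided p-value ≈ 0.045
Since p ≈ 0.045 > α = 0.025, fail to reject H0; the data do not provide sufficient evidence against H0.

2.113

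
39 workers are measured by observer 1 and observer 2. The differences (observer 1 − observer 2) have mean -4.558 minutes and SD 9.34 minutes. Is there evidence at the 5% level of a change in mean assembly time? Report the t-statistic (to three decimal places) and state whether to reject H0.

t = -3.048; reject H0

H0: μ_d = 0; H1: μ_d ≠ 0 (paired t-test on the differences, two-sided).
t = d̄/(s_d/√n) = -4.558/(9.34/√39) = -3.048
df = n − 1 = 38
Two-sided p-value ≈ 0.004
Since p ≈ 0.004 < α = 0.05, reject H0; the data support H1.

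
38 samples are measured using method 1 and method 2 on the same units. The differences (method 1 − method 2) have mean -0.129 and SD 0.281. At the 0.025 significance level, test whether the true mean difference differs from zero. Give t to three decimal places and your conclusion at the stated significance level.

H0: μ_d = 0; H1: μ_d ≠ 0 (paired t-test on the differences, two-sided).
t = d̄/(s_d/√n) = -0.129/(0.281/√38) = -2.830
df = n − 1 = 37
Two-sided p-value ≈ 0.0075
Since p ≈ 0.0075 < α = 0.025, reject H0; the evidence is statistically significant.

t = -2.830; reject H0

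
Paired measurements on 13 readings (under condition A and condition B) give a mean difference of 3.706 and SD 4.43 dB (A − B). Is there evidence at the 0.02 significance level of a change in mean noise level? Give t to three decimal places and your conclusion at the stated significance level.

t = 3.016; reject H0

H0: μ_d = 0; H1: μ_d ≠ 0 (paired t-test on the differences, two-sided).
t = d̄/(s_d/√n) = 3.706/(4.43/√13) = 3.016
df = n − 1 = 12
Two-sided p-value ≈ 0.0107
Since p ≈ 0.0107 < α = 0.02, reject H0; the evidence is statistically significant.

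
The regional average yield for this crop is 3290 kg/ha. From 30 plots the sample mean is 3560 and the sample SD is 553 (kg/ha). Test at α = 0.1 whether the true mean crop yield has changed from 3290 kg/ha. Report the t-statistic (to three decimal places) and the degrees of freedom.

H0: μ = 3290; H1: μ ≠ 3290 (one-sample t-test, two-sided).
t = (x̄ − μ₀)/(s/√n) = (3560 − 3290)/(553/√30) = 2.674
df = n − 1 = 29
Two-sided p-value ≈ 0.0122
Since p ≈ 0.0122 < α = 0.1, reject H0; the evidence is statistically significant.

t = 2.674, df = 29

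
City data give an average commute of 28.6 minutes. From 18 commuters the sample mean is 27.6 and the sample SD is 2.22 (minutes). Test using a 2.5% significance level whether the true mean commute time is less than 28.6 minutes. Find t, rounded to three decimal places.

-1.911

H0: μ = 28.6; H1: μ < 28.6 (one-sample t-test, left-tailed).
t = (x̄ − μ₀)/(s/√n) = (27.6 − 28.6)/(2.22/√18) = -1.911
df = n − 1 = 17
p-value = P(T ≤ -1.911) ≈ 0.037
Since p ≈ 0.037 > α = 0.025, fail to reject H0; the data do not provide sufficient evidence against H0.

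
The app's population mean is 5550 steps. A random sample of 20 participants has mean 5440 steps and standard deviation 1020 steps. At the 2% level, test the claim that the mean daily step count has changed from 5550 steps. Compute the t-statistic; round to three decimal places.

-0.482

H0: μ = 5550; H1: μ ≠ 5550 (one-sample t-test, two-sided).
t = (x̄ − μ₀)/(s/√n) = (5440 − 5550)/(1020/√20) = -0.482
df = n − 1 = 19
Two-sided p-value ≈ 0.635
Since p ≈ 0.635 > α = 0.02, fail to reject H0; the data do not provide sufficient evidence against H0.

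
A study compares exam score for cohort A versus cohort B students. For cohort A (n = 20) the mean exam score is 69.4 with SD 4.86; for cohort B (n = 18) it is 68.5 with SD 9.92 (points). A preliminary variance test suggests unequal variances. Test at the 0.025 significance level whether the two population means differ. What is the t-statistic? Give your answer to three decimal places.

Let group 1 = cohort A, group 2 = cohort B. H0: μ_1 = μ_2; H1: μ_1 ≠ μ_2 (Welch's two-sample t-test, two-sided).
t = (x̄_1 − x̄_2)/√(s_1²/n_1 + s_2²/n_2) = (69.4 − 68.5)/√(4.86²/20 + 9.92²/18) = 0.349
Welch–Satterthwaite df ≈ 24.13
Two-sided p-value ≈ 0.7301
Since p ≈ 0.7301 > α = 0.025, fail to reject H0; the data do not provide sufficient evidence against H0.

0.349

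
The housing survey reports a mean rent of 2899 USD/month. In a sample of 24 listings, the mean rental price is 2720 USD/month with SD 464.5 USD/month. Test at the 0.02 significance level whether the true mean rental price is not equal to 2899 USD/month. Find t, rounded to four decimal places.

H0: μ = 2899; H1: μ ≠ 2899 (one-sample t-test, two-sided).
t = (x̄ − μ₀)/(s/√n) = (2720 − 2899)/(464.5/√24) = -1.8879
df = n − 1 = 23
Two-sided p-value ≈ 0.072
Since p ≈ 0.072 > α = 0.02, fail to reject H0; the data do not provide sufficient evidence against H0.

-1.8879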